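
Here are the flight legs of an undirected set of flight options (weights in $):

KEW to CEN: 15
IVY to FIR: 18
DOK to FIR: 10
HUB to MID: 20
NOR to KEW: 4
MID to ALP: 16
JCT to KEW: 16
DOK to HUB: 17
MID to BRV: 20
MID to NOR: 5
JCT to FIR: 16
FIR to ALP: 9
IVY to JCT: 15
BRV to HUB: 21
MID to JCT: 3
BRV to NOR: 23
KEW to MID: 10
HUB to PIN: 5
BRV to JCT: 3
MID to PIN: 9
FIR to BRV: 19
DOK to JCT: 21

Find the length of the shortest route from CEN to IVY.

Running Dijkstra from CEN:
CEN: 0
KEW: 15  (via CEN)
NOR: 19  (via KEW)
MID: 24  (via NOR)
JCT: 27  (via MID)
BRV: 30  (via JCT)
PIN: 33  (via MID)
HUB: 38  (via PIN)
ALP: 40  (via MID)
IVY: 42  (via JCT)
Shortest route: CEN → KEW → NOR → MID → JCT → IVY = $42.

$42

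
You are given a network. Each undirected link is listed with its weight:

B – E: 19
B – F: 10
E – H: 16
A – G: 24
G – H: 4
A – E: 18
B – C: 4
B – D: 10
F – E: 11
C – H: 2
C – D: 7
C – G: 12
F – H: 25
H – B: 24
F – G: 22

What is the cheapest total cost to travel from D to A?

37

Settle nodes by increasing distance from D:
D: 0
C: 7  (via D)
H: 9  (via C)
B: 10  (via D)
G: 13  (via H)
F: 20  (via B)
E: 25  (via H)
A: 37  (via G)
Shortest route: D → C → H → G → A = 37.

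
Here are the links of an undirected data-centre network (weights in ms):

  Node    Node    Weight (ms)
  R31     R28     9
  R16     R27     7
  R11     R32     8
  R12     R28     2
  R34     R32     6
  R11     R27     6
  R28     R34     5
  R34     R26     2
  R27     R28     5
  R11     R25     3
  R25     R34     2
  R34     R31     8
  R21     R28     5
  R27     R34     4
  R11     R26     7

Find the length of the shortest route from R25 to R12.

9 ms

Settle nodes by increasing distance from R25:
R25: 0
R34: 2  (via R25)
R11: 3  (via R25)
R26: 4  (via R34)
R27: 6  (via R34)
R28: 7  (via R34)
R32: 8  (via R34)
R12: 9  (via R28)
Shortest route: R25 → R34 → R28 → R12 = 9 ms.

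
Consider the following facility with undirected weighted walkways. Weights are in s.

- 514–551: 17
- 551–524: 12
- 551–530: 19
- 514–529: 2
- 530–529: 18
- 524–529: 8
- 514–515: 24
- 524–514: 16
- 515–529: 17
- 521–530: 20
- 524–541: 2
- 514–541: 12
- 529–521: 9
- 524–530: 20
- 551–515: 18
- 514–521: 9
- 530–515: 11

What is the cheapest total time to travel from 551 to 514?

17 s

Running Dijkstra from 551:
551: 0
524: 12  (via 551)
541: 14  (via 524)
514: 17  (via 551)
Shortest route: 551–514 = 17 s.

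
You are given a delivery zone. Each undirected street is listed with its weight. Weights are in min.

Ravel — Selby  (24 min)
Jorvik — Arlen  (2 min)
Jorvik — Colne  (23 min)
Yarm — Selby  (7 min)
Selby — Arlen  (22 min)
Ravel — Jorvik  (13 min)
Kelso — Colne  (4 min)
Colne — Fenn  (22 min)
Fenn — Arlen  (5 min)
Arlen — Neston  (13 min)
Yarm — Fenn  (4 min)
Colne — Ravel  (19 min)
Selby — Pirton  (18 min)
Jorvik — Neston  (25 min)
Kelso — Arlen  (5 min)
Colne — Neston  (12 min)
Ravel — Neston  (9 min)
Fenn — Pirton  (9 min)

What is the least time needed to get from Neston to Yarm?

22 min

Shortest distances from Neston:
Neston: 0
Ravel: 9  (via Neston)
Colne: 12  (via Neston)
Arlen: 13  (via Neston)
Jorvik: 15  (via Arlen)
Kelso: 16  (via Colne)
Fenn: 18  (via Arlen)
Yarm: 22  (via Fenn)
Shortest route: Neston–Arlen–Fenn–Yarm = 22 min.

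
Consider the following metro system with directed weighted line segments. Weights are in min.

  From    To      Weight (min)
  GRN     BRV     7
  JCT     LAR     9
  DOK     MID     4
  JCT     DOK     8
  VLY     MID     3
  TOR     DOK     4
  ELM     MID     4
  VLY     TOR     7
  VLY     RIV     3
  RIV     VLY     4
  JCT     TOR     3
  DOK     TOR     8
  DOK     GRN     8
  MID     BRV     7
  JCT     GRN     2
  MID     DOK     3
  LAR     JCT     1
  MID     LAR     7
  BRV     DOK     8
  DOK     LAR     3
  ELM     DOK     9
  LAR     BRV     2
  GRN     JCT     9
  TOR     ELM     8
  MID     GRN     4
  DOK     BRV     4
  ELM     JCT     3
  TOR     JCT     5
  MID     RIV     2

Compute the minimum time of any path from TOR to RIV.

10 min

Shortest distances from TOR:
TOR: 0
DOK: 4  (via TOR)
JCT: 5  (via TOR)
LAR: 7  (via DOK)
GRN: 7  (via JCT)
BRV: 8  (via DOK)
MID: 8  (via DOK)
ELM: 8  (via TOR)
RIV: 10  (via MID)
Shortest route: TOR → DOK → MID → RIV = 10 min.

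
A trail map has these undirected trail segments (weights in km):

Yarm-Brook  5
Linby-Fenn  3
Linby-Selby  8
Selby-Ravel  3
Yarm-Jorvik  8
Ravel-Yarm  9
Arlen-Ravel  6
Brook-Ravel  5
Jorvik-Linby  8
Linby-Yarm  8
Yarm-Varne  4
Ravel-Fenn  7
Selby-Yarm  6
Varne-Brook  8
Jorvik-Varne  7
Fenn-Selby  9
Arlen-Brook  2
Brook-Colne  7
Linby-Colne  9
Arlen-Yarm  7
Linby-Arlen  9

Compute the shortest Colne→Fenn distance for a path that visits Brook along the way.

Best Colne to Brook: Colne–Brook costing 7
Shortest Brook→Fenn: Brook–Ravel–Fenn = 12
Total via Brook: 7 + 12 = 19 km.

19 km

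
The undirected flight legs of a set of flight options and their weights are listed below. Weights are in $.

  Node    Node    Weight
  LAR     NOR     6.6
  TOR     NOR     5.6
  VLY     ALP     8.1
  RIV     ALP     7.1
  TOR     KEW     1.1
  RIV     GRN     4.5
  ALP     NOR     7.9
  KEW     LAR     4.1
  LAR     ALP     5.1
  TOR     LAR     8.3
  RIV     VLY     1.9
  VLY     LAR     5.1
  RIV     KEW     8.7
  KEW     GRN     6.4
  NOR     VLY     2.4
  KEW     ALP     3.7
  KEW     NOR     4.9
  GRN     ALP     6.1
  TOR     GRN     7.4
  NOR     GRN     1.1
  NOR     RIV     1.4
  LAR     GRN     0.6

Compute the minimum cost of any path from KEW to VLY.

Candidate routes:
KEW → LAR → GRN → NOR → VLY: 4.1+0.6+1.1+2.4 = 8.2
KEW → NOR → VLY: 4.9+2.4 = 7.3
KEW → NOR → RIV → VLY: 4.9+1.4+1.9 = 8.2
The minimum is $7.3 via KEW → NOR → VLY.

$7.3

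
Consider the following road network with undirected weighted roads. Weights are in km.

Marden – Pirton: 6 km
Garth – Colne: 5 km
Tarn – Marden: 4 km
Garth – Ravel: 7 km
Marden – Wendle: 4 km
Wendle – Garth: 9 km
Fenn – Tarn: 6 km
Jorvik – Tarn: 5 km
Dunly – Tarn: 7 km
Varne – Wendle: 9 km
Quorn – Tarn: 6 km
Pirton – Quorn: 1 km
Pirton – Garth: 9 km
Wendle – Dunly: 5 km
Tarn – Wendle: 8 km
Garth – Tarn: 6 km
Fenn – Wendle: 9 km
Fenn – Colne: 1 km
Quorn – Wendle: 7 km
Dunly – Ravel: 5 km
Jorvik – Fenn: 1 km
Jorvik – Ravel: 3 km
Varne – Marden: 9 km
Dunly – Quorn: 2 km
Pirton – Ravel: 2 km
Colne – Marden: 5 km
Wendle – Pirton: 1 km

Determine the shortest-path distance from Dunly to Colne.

10 km

Enumerating some paths:
Dunly–Ravel–Jorvik–Fenn–Colne: 5+3+1+1 = 10
Dunly–Tarn–Jorvik–Fenn–Colne: 7+5+1+1 = 14
Dunly–Wendle–Pirton–Ravel–Jorvik–Fenn–Colne: 5+1+2+3+1+1 = 13
Dunly–Quorn–Pirton–Wendle–Marden–Colne: 2+1+1+4+5 = 13
Cheapest is Dunly–Ravel–Jorvik–Fenn–Colne at 10 km.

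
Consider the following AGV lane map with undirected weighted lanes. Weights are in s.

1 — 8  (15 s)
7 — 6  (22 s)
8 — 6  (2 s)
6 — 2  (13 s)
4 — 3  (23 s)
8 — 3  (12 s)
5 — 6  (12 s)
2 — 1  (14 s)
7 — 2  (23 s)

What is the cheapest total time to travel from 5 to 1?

29 s

Settle nodes by increasing distance from 5:
5: 0
6: 12  (via 5)
8: 14  (via 6)
2: 25  (via 6)
3: 26  (via 8)
1: 29  (via 8)
Shortest route: 5 → 6 → 8 → 1 = 29 s.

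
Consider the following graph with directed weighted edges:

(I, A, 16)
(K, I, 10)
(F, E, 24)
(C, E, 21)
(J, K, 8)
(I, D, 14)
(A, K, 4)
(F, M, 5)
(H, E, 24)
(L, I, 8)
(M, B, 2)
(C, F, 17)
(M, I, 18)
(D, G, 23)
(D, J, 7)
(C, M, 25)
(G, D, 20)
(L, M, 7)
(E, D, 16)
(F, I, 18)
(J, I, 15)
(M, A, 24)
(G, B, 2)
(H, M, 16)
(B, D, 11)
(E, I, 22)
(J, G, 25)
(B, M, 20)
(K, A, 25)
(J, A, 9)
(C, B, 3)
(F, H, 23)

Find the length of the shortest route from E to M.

61

Running Dijkstra from E:
E: 0
D: 16  (via E)
I: 22  (via E)
J: 23  (via D)
K: 31  (via J)
A: 32  (via J)
G: 39  (via D)
B: 41  (via G)
M: 61  (via B)
Shortest route: E–D–G–B–M = 61.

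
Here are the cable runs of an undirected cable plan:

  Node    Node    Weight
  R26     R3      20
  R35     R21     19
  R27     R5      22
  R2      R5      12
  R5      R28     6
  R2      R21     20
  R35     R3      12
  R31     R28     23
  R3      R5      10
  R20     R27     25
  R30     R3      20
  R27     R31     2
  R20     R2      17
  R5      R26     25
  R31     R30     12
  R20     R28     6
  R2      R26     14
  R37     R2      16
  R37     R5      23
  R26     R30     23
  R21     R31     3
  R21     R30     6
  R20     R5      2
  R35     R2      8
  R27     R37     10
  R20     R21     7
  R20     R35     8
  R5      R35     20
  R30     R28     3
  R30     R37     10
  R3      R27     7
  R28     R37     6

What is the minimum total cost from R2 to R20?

Compare a few routes:
R2 - R35 - R20: 8+8 = 16
R2 - R5 - R20: 12+2 = 14
R2 - R20: 17 = 17
Cheapest is R2 - R5 - R20 at 14.

14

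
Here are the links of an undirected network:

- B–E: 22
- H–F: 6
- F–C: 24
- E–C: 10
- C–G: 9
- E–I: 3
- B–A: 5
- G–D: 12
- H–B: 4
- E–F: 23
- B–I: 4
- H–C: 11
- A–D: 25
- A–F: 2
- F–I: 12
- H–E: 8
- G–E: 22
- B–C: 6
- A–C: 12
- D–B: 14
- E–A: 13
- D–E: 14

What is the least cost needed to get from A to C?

Shortest distances from A:
A: 0
F: 2  (via A)
B: 5  (via A)
H: 8  (via F)
I: 9  (via B)
C: 11  (via B)
Shortest route: A → B → C = 11.

11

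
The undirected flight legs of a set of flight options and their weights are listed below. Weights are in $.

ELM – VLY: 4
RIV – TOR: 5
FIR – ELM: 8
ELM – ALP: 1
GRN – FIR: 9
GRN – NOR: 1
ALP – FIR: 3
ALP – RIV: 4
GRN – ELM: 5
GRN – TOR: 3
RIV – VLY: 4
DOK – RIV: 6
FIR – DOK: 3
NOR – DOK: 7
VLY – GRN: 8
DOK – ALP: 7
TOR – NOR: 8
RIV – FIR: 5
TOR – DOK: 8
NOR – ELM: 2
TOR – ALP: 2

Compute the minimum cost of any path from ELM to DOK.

Enumerating some paths:
ELM - ALP - DOK: 1+7 = 8
ELM - NOR - DOK: 2+7 = 9
ELM - ALP - TOR - DOK: 1+2+8 = 11
ELM - ALP - FIR - DOK: 1+3+3 = 7
The minimum is $7 via ELM - ALP - FIR - DOK.

$7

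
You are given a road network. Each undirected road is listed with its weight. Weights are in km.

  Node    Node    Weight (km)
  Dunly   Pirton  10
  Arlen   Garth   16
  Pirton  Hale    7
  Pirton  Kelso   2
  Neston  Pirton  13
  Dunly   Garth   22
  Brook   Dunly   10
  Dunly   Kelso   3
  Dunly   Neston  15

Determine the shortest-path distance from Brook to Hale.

Enumerating some paths:
Brook–Dunly–Pirton–Hale: 10+10+7 = 27
Brook–Dunly–Kelso–Pirton–Hale: 10+3+2+7 = 22
The minimum is 22 km via Brook–Dunly–Kelso–Pirton–Hale.

22 km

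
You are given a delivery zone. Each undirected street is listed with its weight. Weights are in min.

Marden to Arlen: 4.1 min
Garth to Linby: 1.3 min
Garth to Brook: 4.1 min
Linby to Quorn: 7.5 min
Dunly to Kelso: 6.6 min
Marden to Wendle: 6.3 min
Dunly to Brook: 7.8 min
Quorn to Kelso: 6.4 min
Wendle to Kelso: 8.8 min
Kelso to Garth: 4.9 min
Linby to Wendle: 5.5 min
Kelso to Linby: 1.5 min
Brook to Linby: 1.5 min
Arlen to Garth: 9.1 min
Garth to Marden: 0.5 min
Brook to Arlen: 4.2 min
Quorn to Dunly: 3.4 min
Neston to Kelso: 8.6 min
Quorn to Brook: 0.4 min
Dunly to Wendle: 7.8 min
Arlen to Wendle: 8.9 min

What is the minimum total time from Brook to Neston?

Enumerating some paths:
Brook → Linby → Garth → Kelso → Neston: 1.5+1.3+4.9+8.6 = 16.3
Brook → Quorn → Kelso → Neston: 0.4+6.4+8.6 = 15.4
Brook → Linby → Kelso → Neston: 1.5+1.5+8.6 = 11.6
Brook → Garth → Linby → Kelso → Neston: 4.1+1.3+1.5+8.6 = 15.5
The minimum is 11.6 min via Brook → Linby → Kelso → Neston.

11.6 min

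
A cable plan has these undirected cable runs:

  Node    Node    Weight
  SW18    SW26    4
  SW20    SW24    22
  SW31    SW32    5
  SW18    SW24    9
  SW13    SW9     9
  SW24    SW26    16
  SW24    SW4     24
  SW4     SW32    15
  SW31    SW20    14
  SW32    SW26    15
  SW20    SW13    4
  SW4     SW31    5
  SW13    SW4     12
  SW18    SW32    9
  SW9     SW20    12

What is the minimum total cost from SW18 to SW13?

31

Running Dijkstra from SW18:
SW18: 0
SW26: 4  (via SW18)
SW24: 9  (via SW18)
SW32: 9  (via SW18)
SW31: 14  (via SW32)
SW4: 19  (via SW31)
SW20: 28  (via SW31)
SW13: 31  (via SW4)
Shortest route: SW18 → SW32 → SW31 → SW4 → SW13 = 31.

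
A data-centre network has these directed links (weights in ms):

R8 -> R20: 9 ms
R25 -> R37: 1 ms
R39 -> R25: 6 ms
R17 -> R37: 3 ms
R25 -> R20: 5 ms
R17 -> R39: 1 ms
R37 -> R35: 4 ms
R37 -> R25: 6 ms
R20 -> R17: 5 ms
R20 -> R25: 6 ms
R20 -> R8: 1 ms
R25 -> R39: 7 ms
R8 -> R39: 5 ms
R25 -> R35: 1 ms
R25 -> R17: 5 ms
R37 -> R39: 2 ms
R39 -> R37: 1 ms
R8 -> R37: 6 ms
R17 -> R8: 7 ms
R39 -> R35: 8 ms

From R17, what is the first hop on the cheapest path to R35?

R39

Compare a few routes:
R17 - R37 - R35: 3+4 = 7
R17 - R39 - R25 - R35: 1+6+1 = 8
R17 - R39 - R37 - R25 - R35: 1+1+6+1 = 9
R17 - R39 - R37 - R35: 1+1+4 = 6
The minimum is 6 ms via R17 - R39 - R37 - R35.
So from R17 the first move is to R39.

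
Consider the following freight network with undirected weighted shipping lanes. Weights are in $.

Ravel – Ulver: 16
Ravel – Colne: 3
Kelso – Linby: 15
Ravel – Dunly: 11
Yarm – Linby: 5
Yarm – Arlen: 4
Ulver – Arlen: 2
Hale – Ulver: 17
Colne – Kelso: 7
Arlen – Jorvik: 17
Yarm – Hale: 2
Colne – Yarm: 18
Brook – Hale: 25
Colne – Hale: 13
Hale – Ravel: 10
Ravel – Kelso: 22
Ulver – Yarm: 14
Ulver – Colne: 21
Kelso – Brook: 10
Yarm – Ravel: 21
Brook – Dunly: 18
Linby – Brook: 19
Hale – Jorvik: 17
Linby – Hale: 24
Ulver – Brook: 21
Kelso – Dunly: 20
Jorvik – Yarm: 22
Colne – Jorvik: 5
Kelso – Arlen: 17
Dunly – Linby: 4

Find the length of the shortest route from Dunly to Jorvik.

$19

Settle nodes by increasing distance from Dunly:
Dunly: 0
Linby: 4  (via Dunly)
Yarm: 9  (via Linby)
Ravel: 11  (via Dunly)
Hale: 11  (via Yarm)
Arlen: 13  (via Yarm)
Colne: 14  (via Ravel)
Ulver: 15  (via Arlen)
Brook: 18  (via Dunly)
Jorvik: 19  (via Colne)
Shortest route: Dunly–Ravel–Colne–Jorvik = $19.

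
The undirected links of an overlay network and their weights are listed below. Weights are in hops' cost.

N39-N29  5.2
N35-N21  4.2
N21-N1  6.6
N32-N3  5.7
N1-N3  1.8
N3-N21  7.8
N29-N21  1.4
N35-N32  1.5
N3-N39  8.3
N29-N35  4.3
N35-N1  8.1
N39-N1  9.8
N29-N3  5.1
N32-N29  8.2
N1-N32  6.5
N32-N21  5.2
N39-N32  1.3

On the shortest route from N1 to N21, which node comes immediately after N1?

Compare a few routes:
N1 → N3 → N29 → N21: 1.8+5.1+1.4 = 8.3
N1 → N32 → N21: 6.5+5.2 = 11.7
N1 → N3 → N21: 1.8+7.8 = 9.6
N1 → N21: 6.6 = 6.6
Cheapest is N1 → N21 at 6.6 hops' cost.
So from N1 the first move is to N21.

N21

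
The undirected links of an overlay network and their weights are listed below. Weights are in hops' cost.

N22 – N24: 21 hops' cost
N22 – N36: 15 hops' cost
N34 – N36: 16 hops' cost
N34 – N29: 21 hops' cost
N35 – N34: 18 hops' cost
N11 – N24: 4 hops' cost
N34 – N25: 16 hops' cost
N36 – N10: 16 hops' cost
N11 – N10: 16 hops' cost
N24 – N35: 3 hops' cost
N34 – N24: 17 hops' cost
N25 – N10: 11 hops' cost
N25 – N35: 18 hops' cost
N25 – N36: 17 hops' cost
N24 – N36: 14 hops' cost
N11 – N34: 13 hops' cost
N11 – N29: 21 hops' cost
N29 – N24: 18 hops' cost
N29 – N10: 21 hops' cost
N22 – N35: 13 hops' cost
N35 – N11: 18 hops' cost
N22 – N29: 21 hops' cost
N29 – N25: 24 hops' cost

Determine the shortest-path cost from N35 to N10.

23 hops' cost

Candidate routes:
N35 - N11 - N10: 18+16 = 34
N35 - N25 - N10: 18+11 = 29
N35 - N24 - N11 - N10: 3+4+16 = 23
N35 - N24 - N36 - N10: 3+14+16 = 33
The minimum is 23 hops' cost via N35 - N24 - N11 - N10.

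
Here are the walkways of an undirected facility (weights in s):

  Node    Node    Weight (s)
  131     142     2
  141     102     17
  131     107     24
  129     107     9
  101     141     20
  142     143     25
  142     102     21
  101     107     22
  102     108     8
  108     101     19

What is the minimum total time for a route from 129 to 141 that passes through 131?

73 s

Best 129 to 131: 129–107–131 costing 33
Best 131 to 141: 131–142–102–141 costing 40
Total via 131: 33 + 40 = 73 s.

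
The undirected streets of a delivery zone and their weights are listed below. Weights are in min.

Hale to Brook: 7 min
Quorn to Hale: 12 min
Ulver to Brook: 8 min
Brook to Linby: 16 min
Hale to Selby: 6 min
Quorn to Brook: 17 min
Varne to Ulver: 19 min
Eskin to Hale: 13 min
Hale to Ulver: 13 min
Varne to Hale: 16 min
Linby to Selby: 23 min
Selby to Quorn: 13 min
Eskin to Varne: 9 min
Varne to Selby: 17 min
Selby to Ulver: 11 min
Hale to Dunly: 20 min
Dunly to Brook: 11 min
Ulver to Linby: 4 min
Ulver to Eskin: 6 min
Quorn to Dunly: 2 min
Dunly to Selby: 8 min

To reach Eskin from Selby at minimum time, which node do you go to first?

Ulver

Enumerating some paths:
Selby → Hale → Eskin: 6+13 = 19
Selby → Ulver → Eskin: 11+6 = 17
Cheapest is Selby → Ulver → Eskin at 17 min.
So from Selby the first move is to Ulver.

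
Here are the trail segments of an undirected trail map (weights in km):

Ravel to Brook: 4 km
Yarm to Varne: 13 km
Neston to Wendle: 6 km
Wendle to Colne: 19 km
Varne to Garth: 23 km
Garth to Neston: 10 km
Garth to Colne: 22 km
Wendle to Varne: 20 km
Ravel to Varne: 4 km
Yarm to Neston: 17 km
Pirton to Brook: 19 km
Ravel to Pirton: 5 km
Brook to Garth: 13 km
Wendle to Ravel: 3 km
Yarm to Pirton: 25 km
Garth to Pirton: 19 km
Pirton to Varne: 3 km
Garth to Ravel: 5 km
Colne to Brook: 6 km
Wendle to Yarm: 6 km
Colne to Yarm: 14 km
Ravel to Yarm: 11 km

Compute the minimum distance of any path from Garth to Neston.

10 km

Compare a few routes:
Garth - Ravel - Wendle - Neston: 5+3+6 = 14
Garth - Neston: 10 = 10
Cheapest is Garth - Neston at 10 km.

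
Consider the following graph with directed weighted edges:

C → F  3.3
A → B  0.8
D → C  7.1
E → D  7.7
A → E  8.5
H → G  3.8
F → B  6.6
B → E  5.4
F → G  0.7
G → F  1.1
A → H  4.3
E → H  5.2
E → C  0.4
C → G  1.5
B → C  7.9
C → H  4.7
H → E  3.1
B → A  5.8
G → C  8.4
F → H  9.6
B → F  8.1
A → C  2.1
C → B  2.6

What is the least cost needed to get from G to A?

Shortest distances from G:
G: 0
F: 1.1  (via G)
B: 7.7  (via F)
C: 8.4  (via G)
H: 10.7  (via F)
E: 13.1  (via B)
A: 13.5  (via B)
Shortest route: G–F–B–A = 13.5.

13.5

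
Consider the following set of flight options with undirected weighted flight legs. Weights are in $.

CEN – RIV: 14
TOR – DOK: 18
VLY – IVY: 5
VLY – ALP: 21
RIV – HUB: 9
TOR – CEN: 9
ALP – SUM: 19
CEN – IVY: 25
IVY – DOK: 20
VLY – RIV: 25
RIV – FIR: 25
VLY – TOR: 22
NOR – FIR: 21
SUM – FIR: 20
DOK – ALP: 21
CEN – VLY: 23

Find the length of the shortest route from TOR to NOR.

$69

Enumerating some paths:
TOR → CEN → RIV → FIR → NOR: 9+14+25+21 = 69
TOR → VLY → RIV → FIR → NOR: 22+25+25+21 = 93
The minimum is $69 via TOR → CEN → RIV → FIR → NOR.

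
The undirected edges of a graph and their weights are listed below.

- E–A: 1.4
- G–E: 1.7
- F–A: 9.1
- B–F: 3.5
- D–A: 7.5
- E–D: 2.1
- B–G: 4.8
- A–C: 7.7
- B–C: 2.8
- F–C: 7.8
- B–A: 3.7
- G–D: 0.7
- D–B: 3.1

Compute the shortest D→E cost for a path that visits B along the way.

8.2

Shortest D→B: D → B = 3.1
Best B to E: B → A → E costing 5.1
Total via B: 3.1 + 5.1 = 8.2.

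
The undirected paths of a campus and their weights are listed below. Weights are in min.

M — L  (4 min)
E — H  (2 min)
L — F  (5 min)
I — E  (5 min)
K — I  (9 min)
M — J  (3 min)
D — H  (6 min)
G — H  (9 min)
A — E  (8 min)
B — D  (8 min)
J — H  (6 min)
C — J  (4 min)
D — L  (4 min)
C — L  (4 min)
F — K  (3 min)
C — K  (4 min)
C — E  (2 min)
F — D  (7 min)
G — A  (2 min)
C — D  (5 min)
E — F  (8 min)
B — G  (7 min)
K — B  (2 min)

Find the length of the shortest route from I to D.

Shortest distances from I:
I: 0
E: 5  (via I)
C: 7  (via E)
H: 7  (via E)
K: 9  (via I)
B: 11  (via K)
J: 11  (via C)
L: 11  (via C)
D: 12  (via C)
Shortest route: I–E–C–D = 12 min.

12 min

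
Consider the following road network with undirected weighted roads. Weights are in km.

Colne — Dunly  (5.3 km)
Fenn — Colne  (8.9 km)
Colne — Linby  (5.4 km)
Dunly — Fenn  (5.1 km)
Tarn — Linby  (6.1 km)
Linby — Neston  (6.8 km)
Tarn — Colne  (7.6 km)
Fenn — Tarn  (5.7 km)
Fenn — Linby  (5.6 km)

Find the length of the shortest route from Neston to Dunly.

17.5 km

Shortest distances from Neston:
Neston: 0
Linby: 6.8  (via Neston)
Colne: 12.2  (via Linby)
Fenn: 12.4  (via Linby)
Tarn: 12.9  (via Linby)
Dunly: 17.5  (via Colne)
Shortest route: Neston–Linby–Colne–Dunly = 17.5 km.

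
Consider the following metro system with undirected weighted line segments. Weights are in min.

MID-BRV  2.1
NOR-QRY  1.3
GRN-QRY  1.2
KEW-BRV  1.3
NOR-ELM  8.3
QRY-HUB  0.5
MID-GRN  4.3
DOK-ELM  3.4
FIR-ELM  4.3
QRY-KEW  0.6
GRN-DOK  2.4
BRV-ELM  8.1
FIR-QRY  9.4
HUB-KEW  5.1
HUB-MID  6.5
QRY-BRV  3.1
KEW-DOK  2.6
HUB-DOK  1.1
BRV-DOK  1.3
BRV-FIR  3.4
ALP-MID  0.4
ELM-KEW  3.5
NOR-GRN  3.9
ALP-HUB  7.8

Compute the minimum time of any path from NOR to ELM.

5.4 min

Candidate routes:
NOR - QRY - HUB - DOK - ELM: 1.3+0.5+1.1+3.4 = 6.3
NOR - QRY - KEW - ELM: 1.3+0.6+3.5 = 5.4
The minimum is 5.4 min via NOR - QRY - KEW - ELM.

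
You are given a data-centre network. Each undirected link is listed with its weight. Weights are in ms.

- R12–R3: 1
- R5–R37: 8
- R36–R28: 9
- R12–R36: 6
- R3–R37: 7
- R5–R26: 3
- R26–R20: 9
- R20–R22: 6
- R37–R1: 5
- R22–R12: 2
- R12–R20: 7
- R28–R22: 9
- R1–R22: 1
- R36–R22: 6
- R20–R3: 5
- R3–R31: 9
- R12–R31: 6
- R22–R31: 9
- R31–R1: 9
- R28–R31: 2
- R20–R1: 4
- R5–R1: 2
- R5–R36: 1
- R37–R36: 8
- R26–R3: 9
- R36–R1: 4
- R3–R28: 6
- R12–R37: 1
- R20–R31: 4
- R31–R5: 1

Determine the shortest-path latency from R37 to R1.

4 ms

Running Dijkstra from R37:
R37: 0
R12: 1  (via R37)
R3: 2  (via R12)
R22: 3  (via R12)
R1: 4  (via R22)
Shortest route: R37 → R12 → R22 → R1 = 4 ms.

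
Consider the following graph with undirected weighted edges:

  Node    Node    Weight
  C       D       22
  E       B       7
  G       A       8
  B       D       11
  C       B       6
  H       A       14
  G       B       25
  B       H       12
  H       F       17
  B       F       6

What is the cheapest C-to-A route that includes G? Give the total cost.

Shortest C→G: C → B → G = 31
Shortest G→A: G → A = 8
Total via G: 31 + 8 = 39.

39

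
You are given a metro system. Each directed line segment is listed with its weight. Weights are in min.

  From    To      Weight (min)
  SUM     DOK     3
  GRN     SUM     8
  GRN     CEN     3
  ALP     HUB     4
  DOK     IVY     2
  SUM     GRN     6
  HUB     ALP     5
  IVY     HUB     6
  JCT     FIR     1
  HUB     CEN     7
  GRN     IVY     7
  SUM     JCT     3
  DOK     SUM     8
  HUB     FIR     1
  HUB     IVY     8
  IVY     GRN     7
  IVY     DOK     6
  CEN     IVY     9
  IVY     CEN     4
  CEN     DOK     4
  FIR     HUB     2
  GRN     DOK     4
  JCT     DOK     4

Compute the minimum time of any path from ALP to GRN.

19 min

Enumerating some paths:
ALP → HUB → CEN → IVY → GRN: 4+7+9+7 = 27
ALP → HUB → CEN → DOK → IVY → GRN: 4+7+4+2+7 = 24
ALP → HUB → IVY → GRN: 4+8+7 = 19
The minimum is 19 min via ALP → HUB → IVY → GRN.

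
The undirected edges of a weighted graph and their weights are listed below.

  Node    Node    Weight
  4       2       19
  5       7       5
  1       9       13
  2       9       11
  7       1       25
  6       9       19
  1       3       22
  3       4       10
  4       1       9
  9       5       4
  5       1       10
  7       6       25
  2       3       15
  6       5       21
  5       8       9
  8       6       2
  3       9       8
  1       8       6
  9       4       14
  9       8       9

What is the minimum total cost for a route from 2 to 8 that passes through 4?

Best 2 to 4: 2 → 4 costing 19
Shortest 4→8: 4 → 1 → 8 = 15
Total via 4: 19 + 15 = 34.

34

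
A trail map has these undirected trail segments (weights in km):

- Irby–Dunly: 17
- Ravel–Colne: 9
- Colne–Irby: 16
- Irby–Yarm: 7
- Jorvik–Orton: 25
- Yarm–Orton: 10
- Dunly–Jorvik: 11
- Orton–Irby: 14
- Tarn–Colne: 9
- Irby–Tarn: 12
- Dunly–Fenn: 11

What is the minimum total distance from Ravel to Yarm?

32 km

Compare a few routes:
Ravel - Colne - Tarn - Irby - Yarm: 9+9+12+7 = 37
Ravel - Colne - Irby - Yarm: 9+16+7 = 32
Ravel - Colne - Tarn - Irby - Orton - Yarm: 9+9+12+14+10 = 54
Ravel - Colne - Irby - Orton - Yarm: 9+16+14+10 = 49
Cheapest is Ravel - Colne - Irby - Yarm at 32 km.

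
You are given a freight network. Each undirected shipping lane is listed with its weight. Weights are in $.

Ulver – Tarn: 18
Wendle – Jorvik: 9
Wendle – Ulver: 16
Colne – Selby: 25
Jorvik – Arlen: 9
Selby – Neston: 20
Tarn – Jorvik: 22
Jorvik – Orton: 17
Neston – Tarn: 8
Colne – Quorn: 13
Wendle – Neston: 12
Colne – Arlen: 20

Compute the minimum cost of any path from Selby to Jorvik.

Enumerating some paths:
Selby - Neston - Tarn - Jorvik: 20+8+22 = 50
Selby - Neston - Wendle - Jorvik: 20+12+9 = 41
Selby - Neston - Tarn - Ulver - Wendle - Jorvik: 20+8+18+16+9 = 71
Selby - Colne - Arlen - Jorvik: 25+20+9 = 54
The minimum is $41 via Selby - Neston - Wendle - Jorvik.

$41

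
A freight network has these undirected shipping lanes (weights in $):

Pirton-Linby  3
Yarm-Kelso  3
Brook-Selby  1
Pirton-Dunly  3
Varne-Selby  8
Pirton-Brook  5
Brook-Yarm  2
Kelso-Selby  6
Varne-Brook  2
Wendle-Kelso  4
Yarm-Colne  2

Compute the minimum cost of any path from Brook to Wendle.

Settle nodes by increasing distance from Brook:
Brook: 0
Selby: 1  (via Brook)
Yarm: 2  (via Brook)
Varne: 2  (via Brook)
Colne: 4  (via Yarm)
Pirton: 5  (via Brook)
Kelso: 5  (via Yarm)
Linby: 8  (via Pirton)
Dunly: 8  (via Pirton)
Wendle: 9  (via Kelso)
Shortest route: Brook → Yarm → Kelso → Wendle = $9.

$9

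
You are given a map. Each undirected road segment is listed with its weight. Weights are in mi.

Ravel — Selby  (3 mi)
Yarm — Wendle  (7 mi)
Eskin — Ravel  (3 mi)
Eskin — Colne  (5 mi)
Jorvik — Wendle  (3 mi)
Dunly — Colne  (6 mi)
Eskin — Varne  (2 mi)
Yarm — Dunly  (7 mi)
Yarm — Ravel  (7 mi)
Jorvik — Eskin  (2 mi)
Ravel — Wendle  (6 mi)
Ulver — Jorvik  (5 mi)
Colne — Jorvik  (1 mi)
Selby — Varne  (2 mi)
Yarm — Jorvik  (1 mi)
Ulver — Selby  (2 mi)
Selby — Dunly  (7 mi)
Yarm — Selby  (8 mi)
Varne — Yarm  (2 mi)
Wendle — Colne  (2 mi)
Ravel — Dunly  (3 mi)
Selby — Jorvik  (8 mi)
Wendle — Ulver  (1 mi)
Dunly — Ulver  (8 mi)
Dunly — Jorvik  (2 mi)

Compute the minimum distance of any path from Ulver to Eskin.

Shortest distances from Ulver:
Ulver: 0
Wendle: 1  (via Ulver)
Selby: 2  (via Ulver)
Colne: 3  (via Wendle)
Jorvik: 4  (via Wendle)
Varne: 4  (via Selby)
Ravel: 5  (via Selby)
Yarm: 5  (via Jorvik)
Dunly: 6  (via Jorvik)
Eskin: 6  (via Jorvik)
Shortest route: Ulver → Wendle → Jorvik → Eskin = 6 mi.

6 mi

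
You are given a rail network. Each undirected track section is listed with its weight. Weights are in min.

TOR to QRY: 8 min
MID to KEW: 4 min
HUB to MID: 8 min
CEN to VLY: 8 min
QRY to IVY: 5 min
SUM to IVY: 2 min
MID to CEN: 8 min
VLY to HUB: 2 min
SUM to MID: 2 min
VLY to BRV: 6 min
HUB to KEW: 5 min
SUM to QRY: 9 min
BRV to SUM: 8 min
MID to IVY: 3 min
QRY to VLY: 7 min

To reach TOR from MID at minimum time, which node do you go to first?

Candidate routes:
MID - SUM - QRY - TOR: 2+9+8 = 19
MID - IVY - QRY - TOR: 3+5+8 = 16
MID - SUM - IVY - QRY - TOR: 2+2+5+8 = 17
Cheapest is MID - IVY - QRY - TOR at 16 min.
So from MID the first move is to IVY.

IVY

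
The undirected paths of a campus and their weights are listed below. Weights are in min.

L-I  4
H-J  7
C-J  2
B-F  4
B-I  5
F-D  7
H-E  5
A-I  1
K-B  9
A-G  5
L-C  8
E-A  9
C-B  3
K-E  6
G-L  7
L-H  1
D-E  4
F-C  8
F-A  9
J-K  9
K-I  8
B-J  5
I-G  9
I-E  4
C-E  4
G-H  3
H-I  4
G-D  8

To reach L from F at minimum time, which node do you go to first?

Enumerating some paths:
F–A–I–L: 9+1+4 = 14
F–B–I–L: 4+5+4 = 13
Cheapest is F–B–I–L at 13 min.
So from F the first move is to B.

B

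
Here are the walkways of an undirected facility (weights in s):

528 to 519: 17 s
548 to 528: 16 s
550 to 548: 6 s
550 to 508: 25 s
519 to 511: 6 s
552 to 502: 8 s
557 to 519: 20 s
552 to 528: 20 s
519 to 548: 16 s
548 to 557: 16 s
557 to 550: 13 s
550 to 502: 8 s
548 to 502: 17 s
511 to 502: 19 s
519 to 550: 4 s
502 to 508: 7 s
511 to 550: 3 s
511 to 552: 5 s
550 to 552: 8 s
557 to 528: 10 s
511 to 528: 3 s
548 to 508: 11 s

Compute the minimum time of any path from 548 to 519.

10 s

Enumerating some paths:
548 - 550 - 511 - 519: 6+3+6 = 15
548 - 550 - 519: 6+4 = 10
Cheapest is 548 - 550 - 519 at 10 s.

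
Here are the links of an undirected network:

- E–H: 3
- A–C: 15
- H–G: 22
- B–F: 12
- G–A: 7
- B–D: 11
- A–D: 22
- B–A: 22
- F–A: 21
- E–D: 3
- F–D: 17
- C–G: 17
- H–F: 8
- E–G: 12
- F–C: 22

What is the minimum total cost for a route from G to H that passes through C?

47

Best G to C: G → C costing 17
Best C to H: C → F → H costing 30
Total via C: 17 + 30 = 47.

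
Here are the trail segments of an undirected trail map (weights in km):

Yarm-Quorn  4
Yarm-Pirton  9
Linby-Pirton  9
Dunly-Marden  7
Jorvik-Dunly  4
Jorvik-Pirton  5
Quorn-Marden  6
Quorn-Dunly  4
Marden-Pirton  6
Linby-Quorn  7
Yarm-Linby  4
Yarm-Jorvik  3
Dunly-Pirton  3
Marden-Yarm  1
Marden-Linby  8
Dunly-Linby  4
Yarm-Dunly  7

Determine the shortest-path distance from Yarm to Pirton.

Enumerating some paths:
Yarm–Jorvik–Pirton: 3+5 = 8
Yarm–Marden–Pirton: 1+6 = 7
Cheapest is Yarm–Marden–Pirton at 7 km.

7 km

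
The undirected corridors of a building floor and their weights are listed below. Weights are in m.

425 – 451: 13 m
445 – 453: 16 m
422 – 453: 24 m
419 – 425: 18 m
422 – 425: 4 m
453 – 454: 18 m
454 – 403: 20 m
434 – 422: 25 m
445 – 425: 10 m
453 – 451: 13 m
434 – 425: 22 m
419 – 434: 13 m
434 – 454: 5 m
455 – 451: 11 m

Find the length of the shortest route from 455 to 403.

62 m

Candidate routes:
455 - 451 - 425 - 422 - 434 - 454 - 403: 11+13+4+25+5+20 = 78
455 - 451 - 425 - 434 - 454 - 403: 11+13+22+5+20 = 71
455 - 451 - 453 - 454 - 403: 11+13+18+20 = 62
Cheapest is 455 - 451 - 453 - 454 - 403 at 62 m.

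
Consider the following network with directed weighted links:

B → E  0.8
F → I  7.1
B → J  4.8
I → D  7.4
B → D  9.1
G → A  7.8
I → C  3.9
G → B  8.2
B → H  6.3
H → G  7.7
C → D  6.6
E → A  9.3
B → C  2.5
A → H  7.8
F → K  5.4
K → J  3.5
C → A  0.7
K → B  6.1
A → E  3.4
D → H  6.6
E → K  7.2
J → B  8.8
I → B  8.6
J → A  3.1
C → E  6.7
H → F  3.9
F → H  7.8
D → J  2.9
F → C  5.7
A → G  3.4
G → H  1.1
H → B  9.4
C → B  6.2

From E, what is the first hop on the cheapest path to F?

A

Enumerating some paths:
E → K → J → A → G → H → F: 7.2+3.5+3.1+3.4+1.1+3.9 = 22.2
E → A → H → F: 9.3+7.8+3.9 = 21
E → A → G → H → F: 9.3+3.4+1.1+3.9 = 17.7
The minimum is 17.7 via E → A → G → H → F.
So from E the first move is to A.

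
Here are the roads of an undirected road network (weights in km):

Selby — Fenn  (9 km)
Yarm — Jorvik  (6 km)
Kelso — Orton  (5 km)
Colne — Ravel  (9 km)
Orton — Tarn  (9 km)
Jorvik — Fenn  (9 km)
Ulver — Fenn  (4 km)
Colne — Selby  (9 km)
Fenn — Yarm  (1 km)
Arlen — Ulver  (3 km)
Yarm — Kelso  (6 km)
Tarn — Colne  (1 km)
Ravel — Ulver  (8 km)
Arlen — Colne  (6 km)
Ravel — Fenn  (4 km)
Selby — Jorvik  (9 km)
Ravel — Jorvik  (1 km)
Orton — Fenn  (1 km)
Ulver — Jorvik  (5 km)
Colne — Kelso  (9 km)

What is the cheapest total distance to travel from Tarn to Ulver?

10 km

Enumerating some paths:
Tarn - Orton - Fenn - Ulver: 9+1+4 = 14
Tarn - Colne - Arlen - Ulver: 1+6+3 = 10
The minimum is 10 km via Tarn - Colne - Arlen - Ulver.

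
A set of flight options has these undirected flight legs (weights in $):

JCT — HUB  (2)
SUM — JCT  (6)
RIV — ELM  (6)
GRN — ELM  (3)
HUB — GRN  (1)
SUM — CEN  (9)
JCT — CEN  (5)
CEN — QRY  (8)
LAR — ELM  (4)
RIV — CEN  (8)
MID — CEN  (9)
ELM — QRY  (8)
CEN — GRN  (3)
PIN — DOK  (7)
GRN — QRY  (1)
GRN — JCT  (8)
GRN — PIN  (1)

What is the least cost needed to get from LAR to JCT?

$10

Settle nodes by increasing distance from LAR:
LAR: 0
ELM: 4  (via LAR)
GRN: 7  (via ELM)
QRY: 8  (via GRN)
HUB: 8  (via GRN)
PIN: 8  (via GRN)
CEN: 10  (via GRN)
RIV: 10  (via ELM)
JCT: 10  (via HUB)
Shortest route: LAR → ELM → GRN → HUB → JCT = $10.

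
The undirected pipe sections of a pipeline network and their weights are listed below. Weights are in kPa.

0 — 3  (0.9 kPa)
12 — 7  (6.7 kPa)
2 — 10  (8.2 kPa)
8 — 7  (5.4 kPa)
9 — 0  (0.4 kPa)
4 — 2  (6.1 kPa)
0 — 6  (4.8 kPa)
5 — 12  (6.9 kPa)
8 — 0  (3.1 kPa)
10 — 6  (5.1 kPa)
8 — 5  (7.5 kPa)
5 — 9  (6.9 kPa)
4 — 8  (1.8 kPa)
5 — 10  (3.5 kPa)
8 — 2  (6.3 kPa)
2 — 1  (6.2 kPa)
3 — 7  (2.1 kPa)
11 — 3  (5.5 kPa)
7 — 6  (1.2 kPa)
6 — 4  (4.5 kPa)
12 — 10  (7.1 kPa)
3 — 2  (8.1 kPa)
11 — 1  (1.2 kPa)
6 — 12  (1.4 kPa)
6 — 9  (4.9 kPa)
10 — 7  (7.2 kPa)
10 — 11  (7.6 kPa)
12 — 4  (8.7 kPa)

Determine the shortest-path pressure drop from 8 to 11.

9.5 kPa

Shortest distances from 8:
8: 0
4: 1.8  (via 8)
0: 3.1  (via 8)
9: 3.5  (via 0)
3: 4  (via 0)
7: 5.4  (via 8)
2: 6.3  (via 8)
6: 6.3  (via 4)
5: 7.5  (via 8)
12: 7.7  (via 6)
11: 9.5  (via 3)
Shortest route: 8–0–3–11 = 9.5 kPa.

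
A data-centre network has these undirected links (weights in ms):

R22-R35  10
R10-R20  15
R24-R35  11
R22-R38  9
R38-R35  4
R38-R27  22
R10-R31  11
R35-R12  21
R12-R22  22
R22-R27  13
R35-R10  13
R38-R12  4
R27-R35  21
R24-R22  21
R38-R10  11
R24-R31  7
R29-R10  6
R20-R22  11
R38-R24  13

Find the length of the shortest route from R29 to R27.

Shortest distances from R29:
R29: 0
R10: 6  (via R29)
R38: 17  (via R10)
R31: 17  (via R10)
R35: 19  (via R10)
R12: 21  (via R38)
R20: 21  (via R10)
R24: 24  (via R31)
R22: 26  (via R38)
R27: 39  (via R38)
Shortest route: R29 → R10 → R38 → R27 = 39 ms.

39 ms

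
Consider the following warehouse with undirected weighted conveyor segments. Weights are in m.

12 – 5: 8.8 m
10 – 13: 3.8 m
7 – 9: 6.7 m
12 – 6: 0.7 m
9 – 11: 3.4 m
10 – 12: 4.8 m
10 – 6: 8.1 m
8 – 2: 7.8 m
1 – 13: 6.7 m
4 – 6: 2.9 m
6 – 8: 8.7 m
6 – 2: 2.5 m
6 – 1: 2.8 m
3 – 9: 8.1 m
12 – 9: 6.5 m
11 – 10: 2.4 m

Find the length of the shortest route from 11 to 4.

Candidate routes:
11–9–12–6–4: 3.4+6.5+0.7+2.9 = 13.5
11–10–12–6–4: 2.4+4.8+0.7+2.9 = 10.8
11–10–6–4: 2.4+8.1+2.9 = 13.4
Cheapest is 11–10–12–6–4 at 10.8 m.

10.8 m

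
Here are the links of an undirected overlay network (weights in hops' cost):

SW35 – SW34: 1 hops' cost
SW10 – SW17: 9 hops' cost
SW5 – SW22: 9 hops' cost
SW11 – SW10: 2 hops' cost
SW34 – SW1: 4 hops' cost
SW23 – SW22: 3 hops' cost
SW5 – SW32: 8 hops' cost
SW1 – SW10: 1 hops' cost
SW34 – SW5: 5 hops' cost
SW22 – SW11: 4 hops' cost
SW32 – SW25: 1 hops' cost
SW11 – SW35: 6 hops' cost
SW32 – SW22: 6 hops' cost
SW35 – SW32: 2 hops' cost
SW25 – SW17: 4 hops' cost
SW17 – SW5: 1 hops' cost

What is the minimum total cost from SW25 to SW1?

8 hops' cost

Running Dijkstra from SW25:
SW25: 0
SW32: 1  (via SW25)
SW35: 3  (via SW32)
SW34: 4  (via SW35)
SW17: 4  (via SW25)
SW5: 5  (via SW17)
SW22: 7  (via SW32)
SW1: 8  (via SW34)
Shortest route: SW25 → SW32 → SW35 → SW34 → SW1 = 8 hops' cost.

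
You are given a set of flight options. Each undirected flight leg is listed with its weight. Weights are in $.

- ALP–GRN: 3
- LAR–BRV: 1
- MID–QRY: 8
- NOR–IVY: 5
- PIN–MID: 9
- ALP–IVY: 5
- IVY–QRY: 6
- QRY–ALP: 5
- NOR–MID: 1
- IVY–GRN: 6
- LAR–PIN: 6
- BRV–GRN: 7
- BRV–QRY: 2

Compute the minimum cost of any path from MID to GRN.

$12

Shortest distances from MID:
MID: 0
NOR: 1  (via MID)
IVY: 6  (via NOR)
QRY: 8  (via MID)
PIN: 9  (via MID)
BRV: 10  (via QRY)
ALP: 11  (via IVY)
LAR: 11  (via BRV)
GRN: 12  (via IVY)
Shortest route: MID–NOR–IVY–GRN = $12.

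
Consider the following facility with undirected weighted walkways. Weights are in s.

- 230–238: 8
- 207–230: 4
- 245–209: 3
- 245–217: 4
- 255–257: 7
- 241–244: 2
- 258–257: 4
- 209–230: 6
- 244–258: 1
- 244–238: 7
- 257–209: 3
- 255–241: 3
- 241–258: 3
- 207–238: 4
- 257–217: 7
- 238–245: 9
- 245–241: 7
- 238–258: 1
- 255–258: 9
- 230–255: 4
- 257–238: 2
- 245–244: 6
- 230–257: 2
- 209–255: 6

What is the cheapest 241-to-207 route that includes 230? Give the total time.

11 s

Best 241 to 230: 241–255–230 costing 7
Best 230 to 207: 230–207 costing 4
Total via 230: 7 + 4 = 11 s.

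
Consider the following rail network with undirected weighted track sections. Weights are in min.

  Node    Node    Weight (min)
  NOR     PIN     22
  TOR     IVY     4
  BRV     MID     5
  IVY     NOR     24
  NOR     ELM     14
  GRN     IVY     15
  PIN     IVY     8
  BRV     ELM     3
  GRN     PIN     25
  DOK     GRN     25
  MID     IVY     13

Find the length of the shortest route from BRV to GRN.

33 min

Settle nodes by increasing distance from BRV:
BRV: 0
ELM: 3  (via BRV)
MID: 5  (via BRV)
NOR: 17  (via ELM)
IVY: 18  (via MID)
TOR: 22  (via IVY)
PIN: 26  (via IVY)
GRN: 33  (via IVY)
Shortest route: BRV → MID → IVY → GRN = 33 min.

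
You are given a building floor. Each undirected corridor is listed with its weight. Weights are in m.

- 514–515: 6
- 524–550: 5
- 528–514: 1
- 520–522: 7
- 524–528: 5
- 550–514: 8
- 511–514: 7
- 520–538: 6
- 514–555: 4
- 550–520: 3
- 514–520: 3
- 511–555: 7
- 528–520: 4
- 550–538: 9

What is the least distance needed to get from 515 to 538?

15 m

Running Dijkstra from 515:
515: 0
514: 6  (via 515)
528: 7  (via 514)
520: 9  (via 514)
555: 10  (via 514)
550: 12  (via 520)
524: 12  (via 528)
511: 13  (via 514)
538: 15  (via 520)
Shortest route: 515–514–520–538 = 15 m.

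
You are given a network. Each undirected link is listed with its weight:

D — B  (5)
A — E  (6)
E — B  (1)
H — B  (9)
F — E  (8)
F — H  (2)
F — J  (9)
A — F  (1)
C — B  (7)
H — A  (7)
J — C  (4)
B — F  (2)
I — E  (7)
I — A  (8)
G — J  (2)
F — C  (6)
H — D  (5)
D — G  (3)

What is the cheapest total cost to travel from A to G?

11

Enumerating some paths:
A - F - B - D - G: 1+2+5+3 = 11
A - F - C - J - G: 1+6+4+2 = 13
A - F - J - G: 1+9+2 = 12
The minimum is 11 via A - F - B - D - G.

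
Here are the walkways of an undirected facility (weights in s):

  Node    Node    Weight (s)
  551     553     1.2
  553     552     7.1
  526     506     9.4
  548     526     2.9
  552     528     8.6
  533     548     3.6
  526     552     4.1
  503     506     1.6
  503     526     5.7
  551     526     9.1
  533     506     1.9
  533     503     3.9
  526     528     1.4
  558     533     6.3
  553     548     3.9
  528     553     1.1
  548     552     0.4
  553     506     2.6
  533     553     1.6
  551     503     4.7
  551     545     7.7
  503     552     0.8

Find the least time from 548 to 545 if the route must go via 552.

Shortest 548→552: 548 → 552 = 0.4
Best 552 to 545: 552 → 503 → 551 → 545 costing 13.2
Total via 552: 0.4 + 13.2 = 13.6 s.

13.6 s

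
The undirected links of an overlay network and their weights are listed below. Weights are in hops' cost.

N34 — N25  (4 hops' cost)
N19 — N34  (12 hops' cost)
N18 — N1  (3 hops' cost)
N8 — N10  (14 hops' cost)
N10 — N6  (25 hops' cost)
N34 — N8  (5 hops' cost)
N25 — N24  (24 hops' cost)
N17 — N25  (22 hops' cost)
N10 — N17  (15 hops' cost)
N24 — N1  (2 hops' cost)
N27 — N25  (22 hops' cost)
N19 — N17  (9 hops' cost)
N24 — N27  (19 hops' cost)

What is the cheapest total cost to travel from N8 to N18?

Compare a few routes:
N8 - N34 - N25 - N24 - N1 - N18: 5+4+24+2+3 = 38
N8 - N10 - N17 - N25 - N24 - N1 - N18: 14+15+22+24+2+3 = 80
N8 - N34 - N25 - N27 - N24 - N1 - N18: 5+4+22+19+2+3 = 55
N8 - N34 - N19 - N17 - N25 - N24 - N1 - N18: 5+12+9+22+24+2+3 = 77
Cheapest is N8 - N34 - N25 - N24 - N1 - N18 at 38 hops' cost.

38 hops' cost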